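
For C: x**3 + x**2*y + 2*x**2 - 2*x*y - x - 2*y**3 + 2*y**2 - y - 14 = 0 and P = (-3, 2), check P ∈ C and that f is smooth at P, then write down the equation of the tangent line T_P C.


Tangent line at P: -2*x - 2*y - 2 = 0.

Step 1: f(-3, 2) = 0, so P lies on C.
Step 2: partial derivatives
  f_x(x, y) = 3*x**2 + 2*x*y + 4*x - 2*y - 1, f_y(x, y) = x**2 - 2*x - 6*y**2 + 4*y - 1.
  f_x(P) = -2, f_y(P) = -2 (gradient nonzero, so P is smooth).
Step 3: tangent line at P: -2·(x − -3) + -2·(y − 2) = 0.
Expanding: -2*x - 2*y - 2 = 0.


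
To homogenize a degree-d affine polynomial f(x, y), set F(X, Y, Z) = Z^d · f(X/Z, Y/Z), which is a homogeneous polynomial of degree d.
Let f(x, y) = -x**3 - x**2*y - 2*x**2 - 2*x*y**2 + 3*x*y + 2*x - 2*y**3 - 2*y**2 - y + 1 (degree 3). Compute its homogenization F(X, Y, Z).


F(X, Y, Z) = -X**3 - X**2*Y - 2*X**2*Z - 2*X*Y**2 + 3*X*Y*Z + 2*X*Z**2 - 2*Y**3 - 2*Y**2*Z - Y*Z**2 + Z**3

deg(f) = 3.
Substitute x = X/Z, y = Y/Z into f, then multiply by Z^3.
  monomial -1·x^3·y^0 ↦ -1·X^3·Y^0·Z^0.
  monomial -1·x^2·y^1 ↦ -1·X^2·Y^1·Z^0.
  monomial -2·x^2·y^0 ↦ -2·X^2·Y^0·Z^1.
  monomial -2·x^1·y^2 ↦ -2·X^1·Y^2·Z^0.
  monomial 3·x^1·y^1 ↦ 3·X^1·Y^1·Z^1.
  monomial 2·x^1·y^0 ↦ 2·X^1·Y^0·Z^2.
  monomial -2·x^0·y^3 ↦ -2·X^0·Y^3·Z^0.
  monomial -2·x^0·y^2 ↦ -2·X^0·Y^2·Z^1.
  monomial -1·x^0·y^1 ↦ -1·X^0·Y^1·Z^2.
  monomial 1·x^0·y^0 ↦ 1·X^0·Y^0·Z^3.
Collecting: F(X, Y, Z) = -X**3 - X**2*Y - 2*X**2*Z - 2*X*Y**2 + 3*X*Y*Z + 2*X*Z**2 - 2*Y**3 - 2*Y**2*Z - Y*Z**2 + Z**3.


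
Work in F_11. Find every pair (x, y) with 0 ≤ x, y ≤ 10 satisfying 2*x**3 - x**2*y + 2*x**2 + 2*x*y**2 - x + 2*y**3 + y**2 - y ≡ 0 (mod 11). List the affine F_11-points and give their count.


Affine F_11-points: {(0, 0), (0, 6), (0, 10), (2, 0), (3, 6), (5, 4), (5, 8), (5, 10), (6, 7), (7, 7), (8, 0), (10, 1), (10, 6), (10, 10)}; count = 14.

For each of the 121 pairs (x, y) ∈ F_11², evaluate f(x, y) mod 11. Record the zeros.
  x = 0: [0↦0, 1↦2, 2↦7, 3↦5, 4↦8, 5↦6, 6↦0, 7↦2, 8↦2, 9↦1, 10↦0]  zeros at y ∈ {0, 6, 10}
  x = 1: [0↦3, 1↦6, 2↦5, 3↦1, 4↦6, 5↦10, 6↦3, 7↦8, 8↦4, 9↦3, 10↦6]  zeros at y ∈ ∅
  x = 2: [0↦0, 1↦2, 2↦4, 3↦7, 4↦1, 5↦9, 6↦10, 7↦5, 8↦6, 9↦3, 10↦8]  zeros at y ∈ {0}
  x = 3: [0↦3, 1↦2, 2↦5, 3↦2, 4↦5, 5↦4, 6↦0, 7↦5, 8↦9, 9↦2, 10↦7]  zeros at y ∈ {6}
  x = 4: [0↦2, 1↦7, 2↦9, 3↦9, 4↦8, 5↦7, 6↦7, 7↦9, 8↦3, 9↦1, 10↦4]  zeros at y ∈ ∅
  x = 5: [0↦9, 1↦7, 2↦6, 3↦7, 4↦0, 5↦8, 6↦10, 7↦7, 8↦0, 9↦1, 10↦0]  zeros at y ∈ {4, 8, 10}
  x = 6: [0↦3, 1↦3, 2↦8, 3↦8, 4↦4, 5↦8, 6↦10, 7↦0, 8↦1, 9↦3, 10↦7]  zeros at y ∈ {7}
  x = 7: [0↦7, 1↦7, 2↦5, 3↦2, 4↦10, 5↦8, 6↦8, 7↦0, 8↦7, 9↦8, 10↦4]  zeros at y ∈ {7}
  x = 8: [0↦0, 1↦9, 2↦9, 3↦1, 4↦8, 5↦9, 6↦5, 7↦8, 8↦8, 9↦6, 10↦3]  zeros at y ∈ {0}
  x = 9: [0↦5, 1↦10, 2↦10, 3↦6, 4↦10, 5↦1, 6↦2, 7↦3, 8↦5, 9↦9, 10↦5]  zeros at y ∈ ∅
  x = 10: [0↦1, 1↦0, 2↦9, 3↦7, 4↦6, 5↦7, 6↦0, 7↦8, 8↦10, 9↦7, 10↦0]  zeros at y ∈ {1, 6, 10}
Collecting zeros: affine points = {(0, 0), (0, 6), (0, 10), (2, 0), (3, 6), (5, 4), (5, 8), (5, 10), (6, 7), (7, 7), (8, 0), (10, 1), (10, 6), (10, 10)}.
Total count |C(F_11)_aff| = 14.


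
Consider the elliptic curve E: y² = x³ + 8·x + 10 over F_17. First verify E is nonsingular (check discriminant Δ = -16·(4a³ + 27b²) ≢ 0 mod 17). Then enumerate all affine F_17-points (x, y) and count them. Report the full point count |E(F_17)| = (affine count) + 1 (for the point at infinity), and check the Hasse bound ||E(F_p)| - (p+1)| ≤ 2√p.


Affine points = {(1, 6), (1, 11), (2, 0), (4, 2), (4, 15), (6, 6), (6, 11), (7, 1), (7, 16), (8, 5), (8, 12), (10, 6), (10, 11), (11, 1), (11, 16), (12, 7), (12, 10), (13, 4), (13, 13), (16, 1), (16, 16)}; affine count = 21; |E(F_17)| = 22.

Discriminant check: Δ ∝ 4a³ + 27b² = 4·8³ + 27·10² = 4·512 + 27·100 ≡ 5 (mod 17). Nonzero ⇒ E is nonsingular.
For each x ∈ F_17, compute rhs = x³ + 8·x + 10 mod 17, then count y ∈ F_17 with y² ≡ rhs.
  x = 0: rhs = 10, matching y values: none (0 points).
  x = 1: rhs = 2, matching y values: 6, 11 (2 points).
  x = 2: rhs = 0, matching y values: 0 (1 points).
  x = 3: rhs = 10, matching y values: none (0 points).
  x = 4: rhs = 4, matching y values: 2, 15 (2 points).
  x = 5: rhs = 5, matching y values: none (0 points).
  x = 6: rhs = 2, matching y values: 6, 11 (2 points).
  x = 7: rhs = 1, matching y values: 1, 16 (2 points).
  x = 8: rhs = 8, matching y values: 5, 12 (2 points).
  x = 9: rhs = 12, matching y values: none (0 points).
  x = 10: rhs = 2, matching y values: 6, 11 (2 points).
  x = 11: rhs = 1, matching y values: 1, 16 (2 points).
  x = 12: rhs = 15, matching y values: 7, 10 (2 points).
  x = 13: rhs = 16, matching y values: 4, 13 (2 points).
  x = 14: rhs = 10, matching y values: none (0 points).
  x = 15: rhs = 3, matching y values: none (0 points).
  x = 16: rhs = 1, matching y values: 1, 16 (2 points).
Total affine count: 21.
Full point count |E(F_17)| = 21 + 1 = 22.
Hasse bound: |22 − (17+1)| = |4| = 4 ≤ 2√17 ≈ 8.2462 ✓.


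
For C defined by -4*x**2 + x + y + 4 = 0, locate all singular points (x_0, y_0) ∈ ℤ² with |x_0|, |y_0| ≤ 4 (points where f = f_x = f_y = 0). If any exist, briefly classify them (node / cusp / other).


No singular points in the scanned grid; C is smooth there.

Compute partial derivatives:
  f_x = 1 - 8*x.
  f_y = 1.
f_y = 1 is a nonzero constant, so f_y never vanishes: no point (x, y) can satisfy f = f_x = f_y = 0. In particular no (x, y) ∈ {−4, ..., 4}² is singular; the curve is smooth.


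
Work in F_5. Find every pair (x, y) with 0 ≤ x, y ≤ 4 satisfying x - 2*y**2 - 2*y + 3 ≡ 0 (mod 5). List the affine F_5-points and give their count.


Affine F_5-points: {(1, 1), (1, 3), (2, 0), (2, 4), (4, 2)}; count = 5.

For each of the 25 pairs (x, y) ∈ F_5², evaluate f(x, y) mod 5. Record the zeros.
  x = 0: [0↦3, 1↦4, 2↦1, 3↦4, 4↦3]  zeros at y ∈ ∅
  x = 1: [0↦4, 1↦0, 2↦2, 3↦0, 4↦4]  zeros at y ∈ {1, 3}
  x = 2: [0↦0, 1↦1, 2↦3, 3↦1, 4↦0]  zeros at y ∈ {0, 4}
  x = 3: [0↦1, 1↦2, 2↦4, 3↦2, 4↦1]  zeros at y ∈ ∅
  x = 4: [0↦2, 1↦3, 2↦0, 3↦3, 4↦2]  zeros at y ∈ {2}
Collecting zeros: affine points = {(1, 1), (1, 3), (2, 0), (2, 4), (4, 2)}.
Total count |C(F_5)_aff| = 5.


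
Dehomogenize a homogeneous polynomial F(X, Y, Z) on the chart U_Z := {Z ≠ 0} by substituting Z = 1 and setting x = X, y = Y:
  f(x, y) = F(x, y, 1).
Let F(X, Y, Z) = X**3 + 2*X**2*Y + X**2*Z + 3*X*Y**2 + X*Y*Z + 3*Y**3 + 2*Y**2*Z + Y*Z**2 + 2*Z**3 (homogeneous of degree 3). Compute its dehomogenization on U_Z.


f(x, y) = x**3 + 2*x**2*y + x**2 + 3*x*y**2 + x*y + 3*y**3 + 2*y**2 + y + 2

On U_Z we set Z = 1. Each monomial c·X^i·Y^j·Z^k in F becomes c·x^i·y^j·1^k = c·x^i·y^j.
Substituting Z = 1: F(X, Y, 1) = x**3 + 2*x**2*y + x**2 + 3*x*y**2 + x*y + 3*y**3 + 2*y**2 + y + 2.
Note: deg(f) ≤ deg(F) = 3; strict inequality happens when F is divisible by Z (lost terms).


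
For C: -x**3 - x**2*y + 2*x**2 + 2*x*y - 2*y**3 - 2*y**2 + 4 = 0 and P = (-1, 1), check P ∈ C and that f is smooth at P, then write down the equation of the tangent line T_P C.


Tangent line at P: -3*x - 13*y + 10 = 0.

Step 1: f(-1, 1) = 0, so P lies on C.
Step 2: partial derivatives
  f_x(x, y) = -3*x**2 - 2*x*y + 4*x + 2*y, f_y(x, y) = -x**2 + 2*x - 6*y**2 - 4*y.
  f_x(P) = -3, f_y(P) = -13 (gradient nonzero, so P is smooth).
Step 3: tangent line at P: -3·(x − -1) + -13·(y − 1) = 0.
Expanding: -3*x - 13*y + 10 = 0.


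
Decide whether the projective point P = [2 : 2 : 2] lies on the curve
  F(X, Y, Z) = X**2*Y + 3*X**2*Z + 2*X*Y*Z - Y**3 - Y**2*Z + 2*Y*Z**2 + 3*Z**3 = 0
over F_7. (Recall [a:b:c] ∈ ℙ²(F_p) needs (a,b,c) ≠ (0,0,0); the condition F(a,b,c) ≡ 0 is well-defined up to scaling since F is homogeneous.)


F(2,2,2) ≡ 2 (mod 7); P is NOT on the curve.

Evaluate F(2, 2, 2) term-by-term (mod 7).
  X**2*Y ↦ 1·4·2·1 = 8
  3*X**2*Z ↦ 3·4·1·2 = 24
  2*X*Y*Z ↦ 2·2·2·2 = 16
  -Y**3 ↦ -1·1·8·1 = -8
  -Y**2*Z ↦ -1·1·4·2 = -8
  2*Y*Z**2 ↦ 2·1·2·4 = 16
  3*Z**3 ↦ 3·1·1·8 = 24
Sum: F(2, 2, 2) = (8) + (24) + (16) + (-8) + (-8) + (16) + (24) = 72.
Reducing mod 7: 72 ≡ 2 (mod 7).
Since F(a, b, c) ≡ 2 ≠ 0 (mod 7), P does NOT lie on the curve.


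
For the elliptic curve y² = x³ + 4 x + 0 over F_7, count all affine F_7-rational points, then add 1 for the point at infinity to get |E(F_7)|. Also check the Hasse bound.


Affine points = {(0, 0), (2, 3), (2, 4), (3, 2), (3, 5), (6, 3), (6, 4)}; affine count = 7; |E(F_7)| = 8.

Discriminant check: Δ ∝ 4a³ + 27b² = 4·4³ + 27·0² = 4·64 + 27·0 ≡ 4 (mod 7). Nonzero ⇒ E is nonsingular.
For each x ∈ F_7, compute rhs = x³ + 4·x + 0 mod 7, then count y ∈ F_7 with y² ≡ rhs.
  x = 0: rhs = 0, matching y values: 0 (1 points).
  x = 1: rhs = 5, matching y values: none (0 points).
  x = 2: rhs = 2, matching y values: 3, 4 (2 points).
  x = 3: rhs = 4, matching y values: 2, 5 (2 points).
  x = 4: rhs = 3, matching y values: none (0 points).
  x = 5: rhs = 5, matching y values: none (0 points).
  x = 6: rhs = 2, matching y values: 3, 4 (2 points).
Total affine count: 7.
Full point count |E(F_7)| = 7 + 1 = 8.
Hasse bound: |8 − (7+1)| = |0| = 0 ≤ 2√7 ≈ 5.2915 ✓.


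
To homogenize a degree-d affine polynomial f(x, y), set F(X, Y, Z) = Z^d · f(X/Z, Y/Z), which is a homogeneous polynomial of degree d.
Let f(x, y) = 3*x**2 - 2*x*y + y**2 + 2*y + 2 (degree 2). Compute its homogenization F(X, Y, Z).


F(X, Y, Z) = 3*X**2 - 2*X*Y + Y**2 + 2*Y*Z + 2*Z**2

deg(f) = 2.
Substitute x = X/Z, y = Y/Z into f, then multiply by Z^2.
  monomial 3·x^2·y^0 ↦ 3·X^2·Y^0·Z^0.
  monomial -2·x^1·y^1 ↦ -2·X^1·Y^1·Z^0.
  monomial 1·x^0·y^2 ↦ 1·X^0·Y^2·Z^0.
  monomial 2·x^0·y^1 ↦ 2·X^0·Y^1·Z^1.
  monomial 2·x^0·y^0 ↦ 2·X^0·Y^0·Z^2.
Collecting: F(X, Y, Z) = 3*X**2 - 2*X*Y + Y**2 + 2*Y*Z + 2*Z**2.


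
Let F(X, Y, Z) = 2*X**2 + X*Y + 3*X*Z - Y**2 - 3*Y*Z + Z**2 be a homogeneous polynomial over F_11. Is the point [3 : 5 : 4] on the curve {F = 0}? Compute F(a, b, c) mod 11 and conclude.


F(3,5,4) ≡ 0 (mod 11); P is on the curve.

Evaluate F(3, 5, 4) term-by-term (mod 11).
  2*X**2 ↦ 2·9·1·1 = 18
  X*Y ↦ 1·3·5·1 = 15
  3*X*Z ↦ 3·3·1·4 = 36
  -Y**2 ↦ -1·1·25·1 = -25
  -3*Y*Z ↦ -3·1·5·4 = -60
  Z**2 ↦ 1·1·1·16 = 16
Sum: F(3, 5, 4) = (18) + (15) + (36) + (-25) + (-60) + (16) = 0.
Reducing mod 11: 0 ≡ 0 (mod 11).
Since F(a, b, c) ≡ 0 (mod 11), P lies on the curve.


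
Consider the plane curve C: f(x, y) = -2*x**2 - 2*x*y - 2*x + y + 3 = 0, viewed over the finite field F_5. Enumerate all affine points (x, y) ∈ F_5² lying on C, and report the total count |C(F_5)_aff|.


Affine F_5-points: {(0, 2), (1, 4), (2, 2), (4, 4)}; count = 4.

For each of the 25 pairs (x, y) ∈ F_5², evaluate f(x, y) mod 5. Record the zeros.
  x = 0: [0↦3, 1↦4, 2↦0, 3↦1, 4↦2]  zeros at y ∈ {2}
  x = 1: [0↦4, 1↦3, 2↦2, 3↦1, 4↦0]  zeros at y ∈ {4}
  x = 2: [0↦1, 1↦3, 2↦0, 3↦2, 4↦4]  zeros at y ∈ {2}
  x = 3: [0↦4, 1↦4, 2↦4, 3↦4, 4↦4]  zeros at y ∈ ∅
  x = 4: [0↦3, 1↦1, 2↦4, 3↦2, 4↦0]  zeros at y ∈ {4}
Collecting zeros: affine points = {(0, 2), (1, 4), (2, 2), (4, 4)}.
Total count |C(F_5)_aff| = 4.


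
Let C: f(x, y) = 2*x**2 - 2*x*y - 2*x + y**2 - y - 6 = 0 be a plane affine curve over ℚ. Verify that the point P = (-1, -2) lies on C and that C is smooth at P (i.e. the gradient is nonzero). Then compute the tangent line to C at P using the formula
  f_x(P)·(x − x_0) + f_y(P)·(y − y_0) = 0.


Tangent line at P: -2*x - 3*y - 8 = 0.

Step 1: f(-1, -2) = 0, so P lies on C.
Step 2: partial derivatives
  f_x(x, y) = 4*x - 2*y - 2, f_y(x, y) = -2*x + 2*y - 1.
  f_x(P) = -2, f_y(P) = -3 (gradient nonzero, so P is smooth).
Step 3: tangent line at P: -2·(x − -1) + -3·(y − -2) = 0.
Expanding: -2*x - 3*y - 8 = 0.


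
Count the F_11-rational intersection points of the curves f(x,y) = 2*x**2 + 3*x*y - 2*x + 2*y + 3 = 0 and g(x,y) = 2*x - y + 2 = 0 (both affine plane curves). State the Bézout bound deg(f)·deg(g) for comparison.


Common zeros: {(2, 6), (8, 7)}; count = 2; Bézout bound = 2.

deg(f) = 2, deg(g) = 1, so Bézout bound = 2.
Scan x ∈ F_11. For each x, list the y ∈ F_11 with f(x, y) ≡ 0 and those with g(x, y) ≡ 0 (mod 11); the common zeros in that column are the intersection.
  x = 0: f ≡ 0 at y ∈ {4}; g ≡ 0 at y ∈ {2}; common: ∅.
  x = 1: f ≡ 0 at y ∈ {6}; g ≡ 0 at y ∈ {4}; common: ∅.
  x = 2: f ≡ 0 at y ∈ {6}; g ≡ 0 at y ∈ {6}; common: {6}.
  x = 3: f ≡ 0 at y ∈ ∅; g ≡ 0 at y ∈ {8}; common: ∅.
  x = 4: f ≡ 0 at y ∈ {2}; g ≡ 0 at y ∈ {10}; common: ∅.
  x = 5: f ≡ 0 at y ∈ {2}; g ≡ 0 at y ∈ {1}; common: ∅.
  x = 6: f ≡ 0 at y ∈ {4}; g ≡ 0 at y ∈ {3}; common: ∅.
  x = 7: f ≡ 0 at y ∈ {1}; g ≡ 0 at y ∈ {5}; common: ∅.
  x = 8: f ≡ 0 at y ∈ {7}; g ≡ 0 at y ∈ {7}; common: {7}.
  x = 9: f ≡ 0 at y ∈ {1}; g ≡ 0 at y ∈ {9}; common: ∅.
  x = 10: f ≡ 0 at y ∈ {7}; g ≡ 0 at y ∈ {0}; common: ∅.
Collecting: common zeros = {(2, 6), (8, 7)}, so the count is 2.
Comparison with the Bézout bound: 2 ≤ 2 = deg(f)·deg(g), as expected for curves with no common component (the bound is attained).


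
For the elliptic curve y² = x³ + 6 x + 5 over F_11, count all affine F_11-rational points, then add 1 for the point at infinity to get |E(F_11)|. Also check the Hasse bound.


Affine points = {(0, 4), (0, 7), (1, 1), (1, 10), (2, 5), (2, 6), (4, 4), (4, 7), (6, 2), (6, 9), (7, 4), (7, 7), (8, 2), (8, 9), (10, 3), (10, 8)}; affine count = 16; |E(F_11)| = 17.

Discriminant check: Δ ∝ 4a³ + 27b² = 4·6³ + 27·5² = 4·216 + 27·25 ≡ 10 (mod 11). Nonzero ⇒ E is nonsingular.
For each x ∈ F_11, compute rhs = x³ + 6·x + 5 mod 11, then count y ∈ F_11 with y² ≡ rhs.
  x = 0: rhs = 5, matching y values: 4, 7 (2 points).
  x = 1: rhs = 1, matching y values: 1, 10 (2 points).
  x = 2: rhs = 3, matching y values: 5, 6 (2 points).
  x = 3: rhs = 6, matching y values: none (0 points).
  x = 4: rhs = 5, matching y values: 4, 7 (2 points).
  x = 5: rhs = 6, matching y values: none (0 points).
  x = 6: rhs = 4, matching y values: 2, 9 (2 points).
  x = 7: rhs = 5, matching y values: 4, 7 (2 points).
  x = 8: rhs = 4, matching y values: 2, 9 (2 points).
  x = 9: rhs = 7, matching y values: none (0 points).
  x = 10: rhs = 9, matching y values: 3, 8 (2 points).
Total affine count: 16.
Full point count |E(F_11)| = 16 + 1 = 17.
Hasse bound: |17 − (11+1)| = |5| = 5 ≤ 2√11 ≈ 6.6332 ✓.


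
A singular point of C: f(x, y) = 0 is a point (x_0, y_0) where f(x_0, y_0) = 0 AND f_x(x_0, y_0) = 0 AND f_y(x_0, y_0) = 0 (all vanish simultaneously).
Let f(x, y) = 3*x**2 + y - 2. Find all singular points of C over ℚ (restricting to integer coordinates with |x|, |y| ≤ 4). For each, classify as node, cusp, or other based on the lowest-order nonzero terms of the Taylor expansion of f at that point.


No singular points in the scanned grid; C is smooth there.

Compute partial derivatives:
  f_x = 6*x.
  f_y = 1.
f_y = 1 is a nonzero constant, so f_y never vanishes: no point (x, y) can satisfy f = f_x = f_y = 0. In particular no (x, y) ∈ {−4, ..., 4}² is singular; the curve is smooth.


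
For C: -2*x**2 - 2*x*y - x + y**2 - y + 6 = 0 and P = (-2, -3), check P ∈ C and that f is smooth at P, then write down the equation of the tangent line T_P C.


Tangent line at P: 13*x - 3*y + 17 = 0.

Step 1: f(-2, -3) = 0, so P lies on C.
Step 2: partial derivatives
  f_x(x, y) = -4*x - 2*y - 1, f_y(x, y) = -2*x + 2*y - 1.
  f_x(P) = 13, f_y(P) = -3 (gradient nonzero, so P is smooth).
Step 3: tangent line at P: 13·(x − -2) + -3·(y − -3) = 0.
Expanding: 13*x - 3*y + 17 = 0.


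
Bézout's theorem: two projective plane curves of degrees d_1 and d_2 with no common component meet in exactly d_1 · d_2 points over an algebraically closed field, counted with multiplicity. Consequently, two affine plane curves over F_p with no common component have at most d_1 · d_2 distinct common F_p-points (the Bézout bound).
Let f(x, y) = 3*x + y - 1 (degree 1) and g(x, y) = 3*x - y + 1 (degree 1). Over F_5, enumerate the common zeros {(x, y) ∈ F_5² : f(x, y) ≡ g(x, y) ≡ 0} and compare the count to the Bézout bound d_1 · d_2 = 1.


Common zeros: {(0, 1)}; count = 1; Bézout bound = 1.

deg(f) = 1, deg(g) = 1, so Bézout bound = 1.
Scan x ∈ F_5. For each x, list the y ∈ F_5 with f(x, y) ≡ 0 and those with g(x, y) ≡ 0 (mod 5); the common zeros in that column are the intersection.
  x = 0: f ≡ 0 at y ∈ {1}; g ≡ 0 at y ∈ {1}; common: {1}.
  x = 1: f ≡ 0 at y ∈ {3}; g ≡ 0 at y ∈ {4}; common: ∅.
  x = 2: f ≡ 0 at y ∈ {0}; g ≡ 0 at y ∈ {2}; common: ∅.
  x = 3: f ≡ 0 at y ∈ {2}; g ≡ 0 at y ∈ {0}; common: ∅.
  x = 4: f ≡ 0 at y ∈ {4}; g ≡ 0 at y ∈ {3}; common: ∅.
Collecting: common zeros = {(0, 1)}, so the count is 1.
Comparison with the Bézout bound: 1 ≤ 1 = deg(f)·deg(g), as expected for curves with no common component (the bound is attained).


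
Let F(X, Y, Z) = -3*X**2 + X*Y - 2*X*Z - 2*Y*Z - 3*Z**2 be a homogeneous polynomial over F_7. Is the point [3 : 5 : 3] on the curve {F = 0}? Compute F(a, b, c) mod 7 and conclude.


F(3,5,3) ≡ 4 (mod 7); P is NOT on the curve.

Evaluate F(3, 5, 3) term-by-term (mod 7).
  -3*X**2 ↦ -3·9·1·1 = -27
  X*Y ↦ 1·3·5·1 = 15
  -2*X*Z ↦ -2·3·1·3 = -18
  -2*Y*Z ↦ -2·1·5·3 = -30
  -3*Z**2 ↦ -3·1·1·9 = -27
Sum: F(3, 5, 3) = (-27) + (15) + (-18) + (-30) + (-27) = -87.
Reducing mod 7: -87 ≡ 4 (mod 7).
Since F(a, b, c) ≡ 4 ≠ 0 (mod 7), P does NOT lie on the curve.


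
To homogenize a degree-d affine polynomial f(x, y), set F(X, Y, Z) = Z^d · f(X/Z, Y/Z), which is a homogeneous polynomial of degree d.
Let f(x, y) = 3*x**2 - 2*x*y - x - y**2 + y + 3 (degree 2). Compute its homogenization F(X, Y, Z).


F(X, Y, Z) = 3*X**2 - 2*X*Y - X*Z - Y**2 + Y*Z + 3*Z**2

deg(f) = 2.
Substitute x = X/Z, y = Y/Z into f, then multiply by Z^2.
  monomial 3·x^2·y^0 ↦ 3·X^2·Y^0·Z^0.
  monomial -2·x^1·y^1 ↦ -2·X^1·Y^1·Z^0.
  monomial -1·x^1·y^0 ↦ -1·X^1·Y^0·Z^1.
  monomial -1·x^0·y^2 ↦ -1·X^0·Y^2·Z^0.
  monomial 1·x^0·y^1 ↦ 1·X^0·Y^1·Z^1.
  monomial 3·x^0·y^0 ↦ 3·X^0·Y^0·Z^2.
Collecting: F(X, Y, Z) = 3*X**2 - 2*X*Y - X*Z - Y**2 + Y*Z + 3*Z**2.


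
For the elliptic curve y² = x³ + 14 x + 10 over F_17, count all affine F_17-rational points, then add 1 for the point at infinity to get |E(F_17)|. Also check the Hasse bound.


Affine points = {(1, 5), (1, 12), (5, 1), (5, 16), (6, 2), (6, 15), (7, 3), (7, 14), (9, 7), (9, 10), (11, 4), (11, 13), (12, 6), (12, 11), (13, 3), (13, 14), (14, 3), (14, 14), (15, 5), (15, 12)}; affine count = 20; |E(F_17)| = 21.

Discriminant check: Δ ∝ 4a³ + 27b² = 4·14³ + 27·10² = 4·2744 + 27·100 ≡ 8 (mod 17). Nonzero ⇒ E is nonsingular.
For each x ∈ F_17, compute rhs = x³ + 14·x + 10 mod 17, then count y ∈ F_17 with y² ≡ rhs.
  x = 0: rhs = 10, matching y values: none (0 points).
  x = 1: rhs = 8, matching y values: 5, 12 (2 points).
  x = 2: rhs = 12, matching y values: none (0 points).
  x = 3: rhs = 11, matching y values: none (0 points).
  x = 4: rhs = 11, matching y values: none (0 points).
  x = 5: rhs = 1, matching y values: 1, 16 (2 points).
  x = 6: rhs = 4, matching y values: 2, 15 (2 points).
  x = 7: rhs = 9, matching y values: 3, 14 (2 points).
  x = 8: rhs = 5, matching y values: none (0 points).
  x = 9: rhs = 15, matching y values: 7, 10 (2 points).
  x = 10: rhs = 11, matching y values: none (0 points).
  x = 11: rhs = 16, matching y values: 4, 13 (2 points).
  x = 12: rhs = 2, matching y values: 6, 11 (2 points).
  x = 13: rhs = 9, matching y values: 3, 14 (2 points).
  x = 14: rhs = 9, matching y values: 3, 14 (2 points).
  x = 15: rhs = 8, matching y values: 5, 12 (2 points).
  x = 16: rhs = 12, matching y values: none (0 points).
Total affine count: 20.
Full point count |E(F_17)| = 20 + 1 = 21.
Hasse bound: |21 − (17+1)| = |3| = 3 ≤ 2√17 ≈ 8.2462 ✓.


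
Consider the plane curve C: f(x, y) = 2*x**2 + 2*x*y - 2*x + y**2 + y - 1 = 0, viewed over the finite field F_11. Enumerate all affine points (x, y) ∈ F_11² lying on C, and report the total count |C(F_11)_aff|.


Affine F_11-points: {(0, 3), (0, 7), (3, 0), (3, 4), (4, 1), (5, 4), (5, 7), (7, 1), (7, 6), (9, 0), (9, 3), (10, 6)}; count = 12.

For each of the 121 pairs (x, y) ∈ F_11², evaluate f(x, y) mod 11. Record the zeros.
  x = 0: [0↦10, 1↦1, 2↦5, 3↦0, 4↦8, 5↦7, 6↦8, 7↦0, 8↦5, 9↦1, 10↦10]  zeros at y ∈ {3, 7}
  x = 1: [0↦10, 1↦3, 2↦9, 3↦6, 4↦5, 5↦6, 6↦9, 7↦3, 8↦10, 9↦8, 10↦8]  zeros at y ∈ ∅
  x = 2: [0↦3, 1↦9, 2↦6, 3↦5, 4↦6, 5↦9, 6↦3, 7↦10, 8↦8, 9↦8, 10↦10]  zeros at y ∈ ∅
  x = 3: [0↦0, 1↦8, 2↦7, 3↦8, 4↦0, 5↦5, 6↦1, 7↦10, 8↦10, 9↦1, 10↦5]  zeros at y ∈ {0, 4}
  x = 4: [0↦1, 1↦0, 2↦1, 3↦4, 4↦9, 5↦5, 6↦3, 7↦3, 8↦5, 9↦9, 10↦4]  zeros at y ∈ {1}
  x = 5: [0↦6, 1↦7, 2↦10, 3↦4, 4↦0, 5↦9, 6↦9, 7↦0, 8↦4, 9↦10, 10↦7]  zeros at y ∈ {4, 7}
  x = 6: [0↦4, 1↦7, 2↦1, 3↦8, 4↦6, 5↦6, 6↦8, 7↦1, 8↦7, 9↦4, 10↦3]  zeros at y ∈ ∅
  x = 7: [0↦6, 1↦0, 2↦7, 3↦5, 4↦5, 5↦7, 6↦0, 7↦6, 8↦3, 9↦2, 10↦3]  zeros at y ∈ {1, 6}
  x = 8: [0↦1, 1↦8, 2↦6, 3↦6, 4↦8, 5↦1, 6↦7, 7↦4, 8↦3, 9↦4, 10↦7]  zeros at y ∈ ∅
  x = 9: [0↦0, 1↦9, 2↦9, 3↦0, 4↦4, 5↦10, 6↦7, 7↦6, 8↦7, 9↦10, 10↦4]  zeros at y ∈ {0, 3}
  x = 10: [0↦3, 1↦3, 2↦5, 3↦9, 4↦4, 5↦1, 6↦0, 7↦1, 8↦4, 9↦9, 10↦5]  zeros at y ∈ {6}
Collecting zeros: affine points = {(0, 3), (0, 7), (3, 0), (3, 4), (4, 1), (5, 4), (5, 7), (7, 1), (7, 6), (9, 0), (9, 3), (10, 6)}.
Total count |C(F_11)_aff| = 12.


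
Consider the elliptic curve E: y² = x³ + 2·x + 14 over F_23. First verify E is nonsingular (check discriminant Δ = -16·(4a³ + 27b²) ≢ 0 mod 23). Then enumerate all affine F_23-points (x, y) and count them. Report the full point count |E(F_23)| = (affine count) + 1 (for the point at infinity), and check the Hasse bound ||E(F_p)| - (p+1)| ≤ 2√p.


Affine points = {(2, 7), (2, 16), (3, 1), (3, 22), (6, 9), (6, 14), (7, 7), (7, 16), (8, 6), (8, 17), (9, 5), (9, 18), (12, 8), (12, 15), (13, 11), (13, 12), (14, 7), (14, 16), (16, 5), (16, 18), (17, 4), (17, 19), (20, 2), (20, 21), (21, 5), (21, 18)}; affine count = 26; |E(F_23)| = 27.

Discriminant check: Δ ∝ 4a³ + 27b² = 4·2³ + 27·14² = 4·8 + 27·196 ≡ 11 (mod 23). Nonzero ⇒ E is nonsingular.
For each x ∈ F_23, compute rhs = x³ + 2·x + 14 mod 23, then count y ∈ F_23 with y² ≡ rhs.
  x = 0: rhs = 14, matching y values: none (0 points).
  x = 1: rhs = 17, matching y values: none (0 points).
  x = 2: rhs = 3, matching y values: 7, 16 (2 points).
  x = 3: rhs = 1, matching y values: 1, 22 (2 points).
  x = 4: rhs = 17, matching y values: none (0 points).
  x = 5: rhs = 11, matching y values: none (0 points).
  x = 6: rhs = 12, matching y values: 9, 14 (2 points).
  x = 7: rhs = 3, matching y values: 7, 16 (2 points).
  x = 8: rhs = 13, matching y values: 6, 17 (2 points).
  x = 9: rhs = 2, matching y values: 5, 18 (2 points).
  x = 10: rhs = 22, matching y values: none (0 points).
  x = 11: rhs = 10, matching y values: none (0 points).
  x = 12: rhs = 18, matching y values: 8, 15 (2 points).
  x = 13: rhs = 6, matching y values: 11, 12 (2 points).
  x = 14: rhs = 3, matching y values: 7, 16 (2 points).
  x = 15: rhs = 15, matching y values: none (0 points).
  x = 16: rhs = 2, matching y values: 5, 18 (2 points).
  x = 17: rhs = 16, matching y values: 4, 19 (2 points).
  x = 18: rhs = 17, matching y values: none (0 points).
  x = 19: rhs = 11, matching y values: none (0 points).
  x = 20: rhs = 4, matching y values: 2, 21 (2 points).
  x = 21: rhs = 2, matching y values: 5, 18 (2 points).
  x = 22: rhs = 11, matching y values: none (0 points).
Total affine count: 26.
Full point count |E(F_23)| = 26 + 1 = 27.
Hasse bound: |27 − (23+1)| = |3| = 3 ≤ 2√23 ≈ 9.5917 ✓.


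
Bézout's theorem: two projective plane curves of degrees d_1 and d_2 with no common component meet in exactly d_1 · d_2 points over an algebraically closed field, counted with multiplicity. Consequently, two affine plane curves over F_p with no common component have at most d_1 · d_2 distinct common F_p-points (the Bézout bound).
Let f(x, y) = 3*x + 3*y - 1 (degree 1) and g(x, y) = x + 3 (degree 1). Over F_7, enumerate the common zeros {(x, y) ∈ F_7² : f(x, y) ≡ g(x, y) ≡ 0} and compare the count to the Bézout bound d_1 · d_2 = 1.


Common zeros: {(4, 1)}; count = 1; Bézout bound = 1.

deg(f) = 1, deg(g) = 1, so Bézout bound = 1.
Scan x ∈ F_7. For each x, list the y ∈ F_7 with f(x, y) ≡ 0 and those with g(x, y) ≡ 0 (mod 7); the common zeros in that column are the intersection.
  x = 0: f ≡ 0 at y ∈ {5}; g ≡ 0 at y ∈ ∅; common: ∅.
  x = 1: f ≡ 0 at y ∈ {4}; g ≡ 0 at y ∈ ∅; common: ∅.
  x = 2: f ≡ 0 at y ∈ {3}; g ≡ 0 at y ∈ ∅; common: ∅.
  x = 3: f ≡ 0 at y ∈ {2}; g ≡ 0 at y ∈ ∅; common: ∅.
  x = 4: f ≡ 0 at y ∈ {1}; g ≡ 0 at y ∈ {0, 1, 2, 3, 4, 5, 6}; common: {1}.
  x = 5: f ≡ 0 at y ∈ {0}; g ≡ 0 at y ∈ ∅; common: ∅.
  x = 6: f ≡ 0 at y ∈ {6}; g ≡ 0 at y ∈ ∅; common: ∅.
Collecting: common zeros = {(4, 1)}, so the count is 1.
Comparison with the Bézout bound: 1 ≤ 1 = deg(f)·deg(g), as expected for curves with no common component (the bound is attained).


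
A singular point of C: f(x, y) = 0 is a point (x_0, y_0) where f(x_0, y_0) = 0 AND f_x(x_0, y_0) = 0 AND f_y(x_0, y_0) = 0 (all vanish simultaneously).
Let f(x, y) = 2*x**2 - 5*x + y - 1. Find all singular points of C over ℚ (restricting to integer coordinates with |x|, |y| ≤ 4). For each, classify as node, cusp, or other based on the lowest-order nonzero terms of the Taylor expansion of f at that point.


No singular points in the scanned grid; C is smooth there.

Compute partial derivatives:
  f_x = 4*x - 5.
  f_y = 1.
f_y = 1 is a nonzero constant, so f_y never vanishes: no point (x, y) can satisfy f = f_x = f_y = 0. In particular no (x, y) ∈ {−4, ..., 4}² is singular; the curve is smooth.


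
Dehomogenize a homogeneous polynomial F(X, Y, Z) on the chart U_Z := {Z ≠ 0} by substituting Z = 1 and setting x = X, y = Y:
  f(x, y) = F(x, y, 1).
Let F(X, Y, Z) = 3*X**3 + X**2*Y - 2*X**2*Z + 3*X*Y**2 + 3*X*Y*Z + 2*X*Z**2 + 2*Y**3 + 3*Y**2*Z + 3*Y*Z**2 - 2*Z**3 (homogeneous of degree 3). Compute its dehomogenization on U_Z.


f(x, y) = 3*x**3 + x**2*y - 2*x**2 + 3*x*y**2 + 3*x*y + 2*x + 2*y**3 + 3*y**2 + 3*y - 2

On U_Z we set Z = 1. Each monomial c·X^i·Y^j·Z^k in F becomes c·x^i·y^j·1^k = c·x^i·y^j.
Substituting Z = 1: F(X, Y, 1) = 3*x**3 + x**2*y - 2*x**2 + 3*x*y**2 + 3*x*y + 2*x + 2*y**3 + 3*y**2 + 3*y - 2.
Note: deg(f) ≤ deg(F) = 3; strict inequality happens when F is divisible by Z (lost terms).


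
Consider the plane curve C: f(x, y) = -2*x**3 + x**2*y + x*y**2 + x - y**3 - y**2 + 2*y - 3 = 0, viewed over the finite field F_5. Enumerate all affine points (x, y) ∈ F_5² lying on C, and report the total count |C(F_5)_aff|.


Affine F_5-points: {(0, 4), (3, 3)}; count = 2.

For each of the 25 pairs (x, y) ∈ F_5², evaluate f(x, y) mod 5. Record the zeros.
  x = 0: [0↦2, 1↦2, 2↦4, 3↦2, 4↦0]  zeros at y ∈ {4}
  x = 1: [0↦1, 1↦3, 2↦4, 3↦3, 4↦4]  zeros at y ∈ ∅
  x = 2: [0↦3, 1↦4, 2↦1, 3↦3, 4↦4]  zeros at y ∈ ∅
  x = 3: [0↦1, 1↦3, 2↦3, 3↦0, 4↦3]  zeros at y ∈ {3}
  x = 4: [0↦3, 1↦3, 2↦3, 3↦2, 4↦4]  zeros at y ∈ ∅
Collecting zeros: affine points = {(0, 4), (3, 3)}.
Total count |C(F_5)_aff| = 2.


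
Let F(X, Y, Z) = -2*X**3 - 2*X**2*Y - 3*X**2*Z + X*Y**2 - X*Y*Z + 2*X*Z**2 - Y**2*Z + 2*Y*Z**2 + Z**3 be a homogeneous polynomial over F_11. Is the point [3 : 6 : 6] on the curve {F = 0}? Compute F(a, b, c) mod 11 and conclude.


F(3,6,6) ≡ 5 (mod 11); P is NOT on the curve.

Evaluate F(3, 6, 6) term-by-term (mod 11).
  -2*X**3 ↦ -2·27·1·1 = -54
  -2*X**2*Y ↦ -2·9·6·1 = -108
  -3*X**2*Z ↦ -3·9·1·6 = -162
  X*Y**2 ↦ 1·3·36·1 = 108
  -X*Y*Z ↦ -1·3·6·6 = -108
  2*X*Z**2 ↦ 2·3·1·36 = 216
  -Y**2*Z ↦ -1·1·36·6 = -216
  2*Y*Z**2 ↦ 2·1·6·36 = 432
  Z**3 ↦ 1·1·1·216 = 216
Sum: F(3, 6, 6) = (-54) + (-108) + (-162) + (108) + (-108) + (216) + (-216) + (432) + (216) = 324.
Reducing mod 11: 324 ≡ 5 (mod 11).
Since F(a, b, c) ≡ 5 ≠ 0 (mod 11), P does NOT lie on the curve.


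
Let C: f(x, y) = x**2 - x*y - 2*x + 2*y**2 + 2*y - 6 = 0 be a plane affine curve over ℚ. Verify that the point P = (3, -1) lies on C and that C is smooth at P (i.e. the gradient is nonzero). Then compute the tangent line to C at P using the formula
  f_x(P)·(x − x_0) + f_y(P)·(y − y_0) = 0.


Tangent line at P: 5*x - 5*y - 20 = 0.

Step 1: f(3, -1) = 0, so P lies on C.
Step 2: partial derivatives
  f_x(x, y) = 2*x - y - 2, f_y(x, y) = -x + 4*y + 2.
  f_x(P) = 5, f_y(P) = -5 (gradient nonzero, so P is smooth).
Step 3: tangent line at P: 5·(x − 3) + -5·(y − -1) = 0.
Expanding: 5*x - 5*y - 20 = 0.


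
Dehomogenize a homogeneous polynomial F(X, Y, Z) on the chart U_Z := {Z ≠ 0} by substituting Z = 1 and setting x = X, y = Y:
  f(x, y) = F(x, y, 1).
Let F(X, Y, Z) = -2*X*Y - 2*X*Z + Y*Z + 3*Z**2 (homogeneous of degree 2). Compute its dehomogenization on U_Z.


f(x, y) = -2*x*y - 2*x + y + 3

On U_Z we set Z = 1. Each monomial c·X^i·Y^j·Z^k in F becomes c·x^i·y^j·1^k = c·x^i·y^j.
Substituting Z = 1: F(X, Y, 1) = -2*x*y - 2*x + y + 3.
Note: deg(f) ≤ deg(F) = 2; strict inequality happens when F is divisible by Z (lost terms).


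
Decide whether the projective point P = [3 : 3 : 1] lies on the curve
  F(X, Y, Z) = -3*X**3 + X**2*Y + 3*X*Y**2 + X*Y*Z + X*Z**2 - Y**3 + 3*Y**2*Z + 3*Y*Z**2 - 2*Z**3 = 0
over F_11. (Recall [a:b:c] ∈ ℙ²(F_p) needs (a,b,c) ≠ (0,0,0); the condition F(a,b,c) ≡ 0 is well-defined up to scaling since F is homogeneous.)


F(3,3,1) ≡ 2 (mod 11); P is NOT on the curve.

Evaluate F(3, 3, 1) term-by-term (mod 11).
  -3*X**3 ↦ -3·27·1·1 = -81
  X**2*Y ↦ 1·9·3·1 = 27
  3*X*Y**2 ↦ 3·3·9·1 = 81
  X*Y*Z ↦ 1·3·3·1 = 9
  X*Z**2 ↦ 1·3·1·1 = 3
  -Y**3 ↦ -1·1·27·1 = -27
  3*Y**2*Z ↦ 3·1·9·1 = 27
  3*Y*Z**2 ↦ 3·1·3·1 = 9
  -2*Z**3 ↦ -2·1·1·1 = -2
Sum: F(3, 3, 1) = (-81) + (27) + (81) + (9) + (3) + (-27) + (27) + (9) + (-2) = 46.
Reducing mod 11: 46 ≡ 2 (mod 11).
Since F(a, b, c) ≡ 2 ≠ 0 (mod 11), P does NOT lie on the curve.


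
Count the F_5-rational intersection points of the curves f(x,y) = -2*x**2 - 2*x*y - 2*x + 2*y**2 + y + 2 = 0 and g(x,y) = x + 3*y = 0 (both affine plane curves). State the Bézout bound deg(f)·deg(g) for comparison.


Common zeros: {(3, 4)}; count = 1; Bézout bound = 2.

deg(f) = 2, deg(g) = 1, so Bézout bound = 2.
Scan x ∈ F_5. For each x, list the y ∈ F_5 with f(x, y) ≡ 0 and those with g(x, y) ≡ 0 (mod 5); the common zeros in that column are the intersection.
  x = 0: f ≡ 0 at y ∈ {1}; g ≡ 0 at y ∈ {0}; common: ∅.
  x = 1: f ≡ 0 at y ∈ ∅; g ≡ 0 at y ∈ {3}; common: ∅.
  x = 2: f ≡ 0 at y ∈ {0, 4}; g ≡ 0 at y ∈ {1}; common: ∅.
  x = 3: f ≡ 0 at y ∈ {1, 4}; g ≡ 0 at y ∈ {4}; common: {4}.
  x = 4: f ≡ 0 at y ∈ ∅; g ≡ 0 at y ∈ {2}; common: ∅.
Collecting: common zeros = {(3, 4)}, so the count is 1.
Comparison with the Bézout bound: 1 ≤ 2 = deg(f)·deg(g), as expected for curves with no common component (the affine F_5-count falls short of the bound because intersections may lie at infinity, over extension fields, or carry multiplicity).


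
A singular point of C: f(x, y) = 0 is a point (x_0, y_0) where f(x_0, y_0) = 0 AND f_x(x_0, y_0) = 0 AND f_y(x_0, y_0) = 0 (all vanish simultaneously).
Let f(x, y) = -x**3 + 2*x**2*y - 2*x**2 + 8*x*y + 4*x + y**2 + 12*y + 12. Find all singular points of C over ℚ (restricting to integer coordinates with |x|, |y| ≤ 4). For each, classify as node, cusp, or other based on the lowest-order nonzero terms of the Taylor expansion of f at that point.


Singular points: {(-2, -2)}; classification: cusp.

Compute partial derivatives:
  f_x = -3*x**2 + 4*x*y - 4*x + 8*y + 4.
  f_y = 2*x**2 + 8*x + 2*y + 12.
Scan x_0 ∈ {−4, ..., 4}. For each x_0, f_y(x_0, y) is a polynomial in y; find its integer roots y ∈ {−4, ..., 4}, then test f_x and f at those candidates.
  x = -4: f_y(-4, y) = 2*y + 12; no integer root y with |y| ≤ 4.
  x = -3: f_y(-3, y) = 2*y + 6; vanishes at y ∈ {-3}. (-3, -3): f_x = 1 ≠ 0.
  x = -2: f_y(-2, y) = 2*y + 4; vanishes at y ∈ {-2}. (-2, -2): f_x = 0, f = 0 — SINGULAR.
  x = -1: f_y(-1, y) = 2*y + 6; vanishes at y ∈ {-3}. (-1, -3): f_x = -7 ≠ 0.
  x = 0: f_y(0, y) = 2*y + 12; no integer root y with |y| ≤ 4.
  x = 1: f_y(1, y) = 2*y + 22; no integer root y with |y| ≤ 4.
  x = 2: f_y(2, y) = 2*y + 36; no integer root y with |y| ≤ 4.
  x = 3: f_y(3, y) = 2*y + 54; no integer root y with |y| ≤ 4.
  x = 4: f_y(4, y) = 2*y + 76; no integer root y with |y| ≤ 4.
Only singular point on the grid: (-2, -2).
Classify: substitute x = -2 + u, y = -2 + v and expand: f = -u**3 + 2*u**2*v + v**2.
No constant or linear terms (consistent with a singular point). Quadratic part: v**2. Cubic part: -u**3 + 2*u**2*v.
The quadratic part v**2 is a perfect square, so there is a single (double) tangent line v = 0, i.e. y = -2. Restricting the cubic part to that line (v = 0) leaves -u**3 ≠ 0, so f is not divisible by v and the branch is v² ≈ u**3 to lowest order — this is a cusp.
Classification: cusp.


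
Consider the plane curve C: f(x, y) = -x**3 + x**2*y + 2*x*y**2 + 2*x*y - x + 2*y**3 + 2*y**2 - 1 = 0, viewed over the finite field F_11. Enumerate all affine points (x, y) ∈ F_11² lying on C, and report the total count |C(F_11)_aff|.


Affine F_11-points: {(2, 0), (2, 3), (2, 5), (4, 1), (5, 5), (6, 2), (6, 6), (6, 7), (7, 9), (9, 5), (10, 10)}; count = 11.

For each of the 121 pairs (x, y) ∈ F_11², evaluate f(x, y) mod 11. Record the zeros.
  x = 0: [0↦10, 1↦3, 2↦1, 3↦5, 4↦5, 5↦2, 6↦8, 7↦2, 8↦7, 9↦2, 10↦10]  zeros at y ∈ ∅
  x = 1: [0↦8, 1↦6, 2↦2, 3↦8, 4↦3, 5↦10, 6↦8, 7↦9, 8↦3, 9↦2, 10↦7]  zeros at y ∈ ∅
  x = 2: [0↦0, 1↦5, 2↦1, 3↦0, 4↦3, 5↦0, 6↦3, 7↦2, 8↦9, 9↦3, 10↦7]  zeros at y ∈ {0, 3, 5}
  x = 3: [0↦2, 1↦5, 2↦3, 3↦8, 4↦10, 5↦10, 6↦9, 7↦8, 8↦8, 9↦10, 10↦4]  zeros at y ∈ ∅
  x = 4: [0↦8, 1↦0, 2↦2, 3↦4, 4↦7, 5↦1, 6↦9, 7↦10, 8↦5, 9↦6, 10↦3]  zeros at y ∈ {1}
  x = 5: [0↦1, 1↦6, 2↦3, 3↦4, 4↦10, 5↦0, 6↦8, 7↦2, 8↦5, 9↦7, 10↦9]  zeros at y ∈ {5}
  x = 6: [0↦8, 1↦6, 2↦0, 3↦2, 4↦2, 5↦1, 6↦0, 7↦0, 8↦2, 9↦7, 10↦5]  zeros at y ∈ {2, 6, 7}
  x = 7: [0↦1, 1↦5, 2↦9, 3↦3, 4↦10, 5↦9, 6↦1, 7↦9, 8↦1, 9↦0, 10↦7]  zeros at y ∈ {9}
  x = 8: [0↦7, 1↦8, 2↦2, 3↦1, 4↦6, 5↦7, 6↦5, 7↦1, 8↦7, 9↦2, 10↦9]  zeros at y ∈ ∅
  x = 9: [0↦9, 1↦9, 2↦6, 3↦1, 4↦6, 5↦0, 6↦6, 7↦3, 8↦3, 9↦7, 10↦5]  zeros at y ∈ {5}
  x = 10: [0↦1, 1↦2, 2↦4, 3↦8, 4↦4, 5↦4, 6↦9, 7↦9, 8↦5, 9↦9, 10↦0]  zeros at y ∈ {10}
Collecting zeros: affine points = {(2, 0), (2, 3), (2, 5), (4, 1), (5, 5), (6, 2), (6, 6), (6, 7), (7, 9), (9, 5), (10, 10)}.
Total count |C(F_11)_aff| = 11.


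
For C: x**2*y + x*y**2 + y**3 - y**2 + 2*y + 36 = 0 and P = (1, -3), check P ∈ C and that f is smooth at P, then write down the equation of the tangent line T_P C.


Tangent line at P: 3*x + 30*y + 87 = 0.

Step 1: f(1, -3) = 0, so P lies on C.
Step 2: partial derivatives
  f_x(x, y) = 2*x*y + y**2, f_y(x, y) = x**2 + 2*x*y + 3*y**2 - 2*y + 2.
  f_x(P) = 3, f_y(P) = 30 (gradient nonzero, so P is smooth).
Step 3: tangent line at P: 3·(x − 1) + 30·(y − -3) = 0.
Expanding: 3*x + 30*y + 87 = 0.


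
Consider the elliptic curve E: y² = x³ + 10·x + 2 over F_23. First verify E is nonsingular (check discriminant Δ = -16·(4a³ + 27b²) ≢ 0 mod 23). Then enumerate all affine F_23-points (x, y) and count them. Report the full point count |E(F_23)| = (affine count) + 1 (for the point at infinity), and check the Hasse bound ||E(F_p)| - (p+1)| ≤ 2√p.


Affine points = {(0, 5), (0, 18), (1, 6), (1, 17), (3, 6), (3, 17), (5, 4), (5, 19), (6, 5), (6, 18), (7, 1), (7, 22), (9, 4), (9, 19), (13, 11), (13, 12), (15, 10), (15, 13), (16, 7), (16, 16), (17, 5), (17, 18), (19, 6), (19, 17)}; affine count = 24; |E(F_23)| = 25.

Discriminant check: Δ ∝ 4a³ + 27b² = 4·10³ + 27·2² = 4·1000 + 27·4 ≡ 14 (mod 23). Nonzero ⇒ E is nonsingular.
For each x ∈ F_23, compute rhs = x³ + 10·x + 2 mod 23, then count y ∈ F_23 with y² ≡ rhs.
  x = 0: rhs = 2, matching y values: 5, 18 (2 points).
  x = 1: rhs = 13, matching y values: 6, 17 (2 points).
  x = 2: rhs = 7, matching y values: none (0 points).
  x = 3: rhs = 13, matching y values: 6, 17 (2 points).
  x = 4: rhs = 14, matching y values: none (0 points).
  x = 5: rhs = 16, matching y values: 4, 19 (2 points).
  x = 6: rhs = 2, matching y values: 5, 18 (2 points).
  x = 7: rhs = 1, matching y values: 1, 22 (2 points).
  x = 8: rhs = 19, matching y values: none (0 points).
  x = 9: rhs = 16, matching y values: 4, 19 (2 points).
  x = 10: rhs = 21, matching y values: none (0 points).
  x = 11: rhs = 17, matching y values: none (0 points).
  x = 12: rhs = 10, matching y values: none (0 points).
  x = 13: rhs = 6, matching y values: 11, 12 (2 points).
  x = 14: rhs = 11, matching y values: none (0 points).
  x = 15: rhs = 8, matching y values: 10, 13 (2 points).
  x = 16: rhs = 3, matching y values: 7, 16 (2 points).
  x = 17: rhs = 2, matching y values: 5, 18 (2 points).
  x = 18: rhs = 11, matching y values: none (0 points).
  x = 19: rhs = 13, matching y values: 6, 17 (2 points).
  x = 20: rhs = 14, matching y values: none (0 points).
  x = 21: rhs = 20, matching y values: none (0 points).
  x = 22: rhs = 14, matching y values: none (0 points).
Total affine count: 24.
Full point count |E(F_23)| = 24 + 1 = 25.
Hasse bound: |25 − (23+1)| = |1| = 1 ≤ 2√23 ≈ 9.5917 ✓.


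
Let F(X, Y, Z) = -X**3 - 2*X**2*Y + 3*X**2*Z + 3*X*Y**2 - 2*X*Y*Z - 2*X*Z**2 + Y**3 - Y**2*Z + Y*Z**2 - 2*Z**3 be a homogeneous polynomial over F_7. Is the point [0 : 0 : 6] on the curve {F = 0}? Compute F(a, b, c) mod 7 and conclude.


F(0,0,6) ≡ 2 (mod 7); P is NOT on the curve.

Evaluate F(0, 0, 6) term-by-term (mod 7).
  -X**3 ↦ -1·0·1·1 = 0
  -2*X**2*Y ↦ -2·0·0·1 = 0
  3*X**2*Z ↦ 3·0·1·6 = 0
  3*X*Y**2 ↦ 3·0·0·1 = 0
  -2*X*Y*Z ↦ -2·0·0·6 = 0
  -2*X*Z**2 ↦ -2·0·1·36 = 0
  Y**3 ↦ 1·1·0·1 = 0
  -Y**2*Z ↦ -1·1·0·6 = 0
  Y*Z**2 ↦ 1·1·0·36 = 0
  -2*Z**3 ↦ -2·1·1·216 = -432
Sum: F(0, 0, 6) = (0) + (0) + (0) + (0) + (0) + (0) + (0) + (0) + (0) + (-432) = -432.
Reducing mod 7: -432 ≡ 2 (mod 7).
Since F(a, b, c) ≡ 2 ≠ 0 (mod 7), P does NOT lie on the curve.


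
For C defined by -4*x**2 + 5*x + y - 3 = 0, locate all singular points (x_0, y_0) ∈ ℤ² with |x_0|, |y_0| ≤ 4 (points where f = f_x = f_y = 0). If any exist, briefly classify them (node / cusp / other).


No singular points in the scanned grid; C is smooth there.

Compute partial derivatives:
  f_x = 5 - 8*x.
  f_y = 1.
f_y = 1 is a nonzero constant, so f_y never vanishes: no point (x, y) can satisfy f = f_x = f_y = 0. In particular no (x, y) ∈ {−4, ..., 4}² is singular; the curve is smooth.


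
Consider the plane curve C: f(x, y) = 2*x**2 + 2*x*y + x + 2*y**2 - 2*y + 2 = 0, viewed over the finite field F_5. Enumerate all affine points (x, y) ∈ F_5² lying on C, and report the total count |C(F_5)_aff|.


Affine F_5-points: {(1, 0)}; count = 1.

For each of the 25 pairs (x, y) ∈ F_5², evaluate f(x, y) mod 5. Record the zeros.
  x = 0: [0↦2, 1↦2, 2↦1, 3↦4, 4↦1]  zeros at y ∈ ∅
  x = 1: [0↦0, 1↦2, 2↦3, 3↦3, 4↦2]  zeros at y ∈ {0}
  x = 2: [0↦2, 1↦1, 2↦4, 3↦1, 4↦2]  zeros at y ∈ ∅
  x = 3: [0↦3, 1↦4, 2↦4, 3↦3, 4↦1]  zeros at y ∈ ∅
  x = 4: [0↦3, 1↦1, 2↦3, 3↦4, 4↦4]  zeros at y ∈ ∅
Collecting zeros: affine points = {(1, 0)}.
Total count |C(F_5)_aff| = 1.
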